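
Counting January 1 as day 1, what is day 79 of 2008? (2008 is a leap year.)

Mar 19, 2008

Jan has 31 days (79 − 31 = 48 remain).
Feb has 29 days (48 − 29 = 19 remain).
19 into Mar → Mar 19.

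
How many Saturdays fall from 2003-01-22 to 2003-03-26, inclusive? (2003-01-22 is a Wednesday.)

2003-01-22 is a Wednesday; the first Saturday on or after it is 2003-01-25 (3 days later).
From 2003-01-25 to 2003-03-26: 6 + 28 + 26 = 60 days (rest of January, February, March).
60 ÷ 7 = 8 full weeks with remainder 4, so 8 more Saturdays after the first → 9.

9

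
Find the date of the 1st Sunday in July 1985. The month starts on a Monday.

1985-07-07

July 1985 begins on a Monday, so the first Sunday is July 7 (6 days later).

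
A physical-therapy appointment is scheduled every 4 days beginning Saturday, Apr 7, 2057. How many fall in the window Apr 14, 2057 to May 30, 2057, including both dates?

Occurrences land 4·i days after Apr 7, 2057 for i = 0, 1, 2, …
Apr 14, 2057 is 7 days after the start; 7 ÷ 4 = 1 remainder 3; since the remainder is 3, round up to i = 2. First occurrence in the window: #3 on Apr 15, 2057 (2×4 = 8 days in).
May 30, 2057 is 53 days after the start; 53 ÷ 4 = 13 remainder 1. Last occurrence in the window: #14 on May 29, 2057.
Occurrences #3 through #14: 12 in total.

12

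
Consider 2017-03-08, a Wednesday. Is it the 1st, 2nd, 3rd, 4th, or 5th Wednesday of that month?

Day 8 falls in week ⌈8/7⌉ of the month.
Days 1–7 hold the 1st Wednesday, 8–14 the 2nd, 15–21 the 3rd, 22–28 the 4th, 29–31 the 5th.
8 is in the range for the 2nd.

2nd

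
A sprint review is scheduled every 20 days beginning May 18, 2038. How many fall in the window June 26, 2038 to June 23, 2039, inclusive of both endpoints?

19

Occurrences land 20·i days after May 18, 2038 for i = 0, 1, 2, …
June 26, 2038 is 39 days after the start; 39 ÷ 20 = 1 remainder 19; since the remainder is 19, round up to i = 2. First occurrence in the window: #3 on June 27, 2038 (2×20 = 40 days in).
June 23, 2039 is 401 days after the start; 401 ÷ 20 = 20 remainder 1. Last occurrence in the window: #21 on June 22, 2039.
Occurrences #3 through #21: 19 in total.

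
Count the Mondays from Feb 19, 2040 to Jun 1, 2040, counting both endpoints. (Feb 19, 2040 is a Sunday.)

15

Feb 19, 2040 is a Sunday; the first Monday on or after it is Feb 20, 2040 (1 day later).
From Feb 20, 2040 to Jun 1, 2040: 9 + 31 + 30 + 31 + 1 = 102 days (rest of Feb, Mar, Apr, May, Jun).
102 ÷ 7 = 14 full weeks with remainder 4, so 14 more Mondays after the first → 15.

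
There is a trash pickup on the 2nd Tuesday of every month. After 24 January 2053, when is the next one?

11 February 2053

January 2053 starts on a Wednesday; its first Tuesday is the 7th, so the 2nd Tuesday is the 14th — 14 January 2053.
That is not after 24 January 2053, so look at February 2053.
February 2053 starts on a Saturday; its first Tuesday is the 4th, so the 2nd Tuesday is the 11th — 11 February 2053.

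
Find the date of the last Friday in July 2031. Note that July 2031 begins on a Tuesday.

July 2031 begins on a Tuesday, so the first Friday is July 4 (3 days later).
July 2031 has 31 days. Adding weeks: 4, 11, 18, 25 — the last one ≤ 31 is the 25th.

July 25, 2031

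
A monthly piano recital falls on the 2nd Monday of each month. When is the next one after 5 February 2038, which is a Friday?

8 February 2038

February 2038 starts on a Monday; its first Monday is the 1st, so the 2nd Monday is the 8th — 8 February 2038.
8 February 2038 is after 5 February 2038, so that is the next one.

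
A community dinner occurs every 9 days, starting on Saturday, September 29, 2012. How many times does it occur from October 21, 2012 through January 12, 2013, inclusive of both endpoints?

9

Occurrences land 9·i days after September 29, 2012 for i = 0, 1, 2, …
October 21, 2012 is 22 days after the start; 22 ÷ 9 = 2 remainder 4; since the remainder is 4, round up to i = 3. First occurrence in the window: #4 on October 26, 2012 (3×9 = 27 days in).
January 12, 2013 is 105 days after the start; 105 ÷ 9 = 11 remainder 6. Last occurrence in the window: #12 on January 6, 2013.
Occurrences #4 through #12: 9 in total.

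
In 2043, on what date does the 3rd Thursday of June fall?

June 2043 begins on a Monday, so the first Thursday is June 4 (3 days later).
The 3rd Thursday is 2 weeks later: 4 + 14 = 18.

18 June 2043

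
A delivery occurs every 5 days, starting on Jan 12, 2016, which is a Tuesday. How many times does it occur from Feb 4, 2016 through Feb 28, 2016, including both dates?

5

Occurrences land 5·i days after Jan 12, 2016 for i = 0, 1, 2, …
Feb 4, 2016 is 23 days after the start; 23 ÷ 5 = 4 remainder 3; since the remainder is 3, round up to i = 5. First occurrence in the window: #6 on Feb 6, 2016 (5×5 = 25 days in).
Feb 28, 2016 is 47 days after the start; 47 ÷ 5 = 9 remainder 2. Last occurrence in the window: #10 on Feb 26, 2016.
Occurrences #6 through #10: 5 in total.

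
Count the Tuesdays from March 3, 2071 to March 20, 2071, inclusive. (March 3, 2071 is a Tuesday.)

March 3, 2071 is a Tuesday; the first Tuesday on or after it is March 3, 2071.
From March 3, 2071 to March 20, 2071 is 20 − 3 = 17 days.
17 ÷ 7 = 2 full weeks with remainder 3, so 2 more Tuesdays after the first → 3.

3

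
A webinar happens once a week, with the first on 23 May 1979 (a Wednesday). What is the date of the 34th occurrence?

The 34th occurrence is 33 intervals after the first: 33 × 7 = 231 days after 23 May 1979.
May has 31 days — 8 days to the end of May leaves 223.
June has 30 days (193 left).
July has 31 days (162 left).
August has 31 days (131 left).
September has 30 days (101 left).
October has 31 days (70 left).
November has 30 days (40 left).
December has 31 days (9 left).
9 days into January → 9 January 1980.

9 January 1980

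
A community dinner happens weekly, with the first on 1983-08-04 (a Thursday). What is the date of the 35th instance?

The 35th occurrence is 34 intervals after the first: 34 × 7 = 238 days after 1983-08-04.
August has 31 days — 27 days to the end of August leaves 211.
September has 30 days (181 left).
October has 31 days (150 left).
November has 30 days (120 left).
December has 31 days (89 left).
January has 31 days (58 left).
February has 29 days (29 left).
29 days into March → 1984-03-29.

1984-03-29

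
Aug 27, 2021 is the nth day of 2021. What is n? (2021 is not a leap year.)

Days in months before Aug: 31 + 28 + 31 + 30 + 31 + 30 + 31 = 212.
Plus 27 days into Aug → day 239.

239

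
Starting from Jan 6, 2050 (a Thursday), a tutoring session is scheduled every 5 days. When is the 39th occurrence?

Jul 15, 2050

The 39th occurrence is 38 intervals after the first: 38 × 5 = 190 days after Jan 6, 2050.
Jan has 31 days — 25 days to the end of Jan leaves 165.
Feb has 28 days (137 left).
Mar has 31 days (106 left).
Apr has 30 days (76 left).
May has 31 days (45 left).
Jun has 30 days (15 left).
15 days into Jul → Jul 15, 2050.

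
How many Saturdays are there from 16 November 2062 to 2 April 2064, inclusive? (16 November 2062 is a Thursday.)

16 November 2062 is a Thursday; the first Saturday on or after it is 18 November 2062 (2 days later).
From 18 November 2062 to 2 April 2064: 43 + 365 + 93 = 501 days (rest of 2062, 2063, to 2 April 2064 in 2064).
501 ÷ 7 = 71 full weeks with remainder 4, so 71 more Saturdays after the first → 72.

72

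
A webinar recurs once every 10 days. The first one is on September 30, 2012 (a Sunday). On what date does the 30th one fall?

July 17, 2013

The 30th occurrence is 29 intervals after the first: 29 × 10 = 290 days after September 30, 2012.
September has 30 days — 0 days to the end of September leaves 290.
October has 31 days (259 left).
November has 30 days (229 left).
December has 31 days (198 left).
January has 31 days (167 left).
February has 28 days (139 left).
March has 31 days (108 left).
April has 30 days (78 left).
May has 31 days (47 left).
June has 30 days (17 left).
17 days into July → July 17, 2013.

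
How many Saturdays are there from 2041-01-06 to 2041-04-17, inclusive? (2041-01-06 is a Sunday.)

2041-01-06 is a Sunday; the first Saturday on or after it is 2041-01-12 (6 days later).
From 2041-01-12 to 2041-04-17: 19 + 28 + 31 + 17 = 95 days (rest of January, February, March, April).
95 ÷ 7 = 13 full weeks with remainder 4, so 13 more Saturdays after the first → 14.

14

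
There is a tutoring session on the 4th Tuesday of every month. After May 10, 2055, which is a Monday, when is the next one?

May 2055 starts on a Saturday; its first Tuesday is the 4th, so the 4th Tuesday is the 25th — May 25, 2055.
May 25, 2055 is after May 10, 2055, so that is the next one.

May 25, 2055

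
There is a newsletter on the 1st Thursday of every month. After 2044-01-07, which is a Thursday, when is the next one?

2044-02-04

January 2044 starts on a Friday, so its 1st Thursday is 2044-01-07 (6 days in).
That is not after 2044-01-07, so look at February 2044.
February 2044 starts on a Monday, so its 1st Thursday is 2044-02-04 (3 days in).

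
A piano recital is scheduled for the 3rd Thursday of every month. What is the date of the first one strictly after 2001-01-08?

January 2001 starts on a Monday; its first Thursday is the 4th, so the 3rd Thursday is the 18th — 2001-01-18.
2001-01-18 is after 2001-01-08, so that is the next one.

2001-01-18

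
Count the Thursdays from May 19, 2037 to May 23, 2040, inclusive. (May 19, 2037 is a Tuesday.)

May 19, 2037 is a Tuesday; the first Thursday on or after it is May 21, 2037 (2 days later).
From May 21, 2037 to May 23, 2040: 224 + 365 + 365 + 144 = 1098 days (rest of 2037, 2038, 2039, to May 23, 2040 in 2040).
1098 ÷ 7 = 156 full weeks with remainder 6, so 156 more Thursdays after the first → 157.

157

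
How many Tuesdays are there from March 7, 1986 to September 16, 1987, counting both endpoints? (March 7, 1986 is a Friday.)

80

March 7, 1986 is a Friday; the first Tuesday on or after it is March 11, 1986 (4 days later).
From March 11, 1986 to September 16, 1987: 295 + 259 = 554 days (rest of 1986, to September 16, 1987 in 1987).
554 ÷ 7 = 79 full weeks with remainder 1, so 79 more Tuesdays after the first → 80.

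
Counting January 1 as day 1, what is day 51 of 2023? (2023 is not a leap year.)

Feb 20, 2023

Jan has 31 days (51 − 31 = 20 remain).
20 into Feb → Feb 20.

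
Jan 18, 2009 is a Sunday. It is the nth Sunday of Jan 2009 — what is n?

3rd

Day 18 falls in week ⌈18/7⌉ of the month.
Days 1–7 hold the 1st Sunday, 8–14 the 2nd, 15–21 the 3rd, 22–28 the 4th, 29–31 the 5th.
18 is in the range for the 3rd.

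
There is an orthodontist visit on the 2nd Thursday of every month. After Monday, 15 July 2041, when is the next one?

8 August 2041

July 2041 starts on a Monday; its first Thursday is the 4th, so the 2nd Thursday is the 11th — 11 July 2041.
That is not after 15 July 2041, so look at August 2041.
August 2041 starts on a Thursday; its first Thursday is the 1st, so the 2nd Thursday is the 8th — 8 August 2041.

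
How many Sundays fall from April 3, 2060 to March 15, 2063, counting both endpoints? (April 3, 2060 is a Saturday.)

April 3, 2060 is a Saturday; the first Sunday on or after it is April 4, 2060 (1 day later).
From April 4, 2060 to March 15, 2063: 271 + 365 + 365 + 74 = 1075 days (rest of 2060, 2061, 2062, to March 15, 2063 in 2063).
1075 ÷ 7 = 153 full weeks with remainder 4, so 153 more Sundays after the first → 154.

154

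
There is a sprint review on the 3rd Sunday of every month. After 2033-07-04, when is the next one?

July 2033 starts on a Friday; its first Sunday is the 3rd, so the 3rd Sunday is the 17th — 2033-07-17.
2033-07-17 is after 2033-07-04, so that is the next one.

2033-07-17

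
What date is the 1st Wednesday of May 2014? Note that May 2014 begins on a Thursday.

May 7, 2014

May 2014 begins on a Thursday, so the first Wednesday is May 7 (6 days later).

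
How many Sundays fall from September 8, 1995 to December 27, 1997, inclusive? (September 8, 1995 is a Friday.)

120

September 8, 1995 is a Friday; the first Sunday on or after it is September 10, 1995 (2 days later).
From September 10, 1995 to December 27, 1997: 112 + 366 + 361 = 839 days (rest of 1995, 1996, to December 27, 1997 in 1997).
839 ÷ 7 = 119 full weeks with remainder 6, so 119 more Sundays after the first → 120.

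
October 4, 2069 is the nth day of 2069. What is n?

277

Days in months before October: 31 + 28 + 31 + 30 + 31 + 30 + 31 + 31 + 30 = 273.
Plus 4 days into October → day 277.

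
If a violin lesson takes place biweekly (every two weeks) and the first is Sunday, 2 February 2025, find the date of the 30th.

15 March 2026

The 30th occurrence is 29 intervals after the first: 29 × 14 = 406 days after 2 February 2025.
February has 28 days — 26 days to the end of February leaves 380.
March has 31 days (349 left).
April has 30 days (319 left).
May has 31 days (288 left).
June has 30 days (258 left).
July has 31 days (227 left).
August has 31 days (196 left).
September has 30 days (166 left).
October has 31 days (135 left).
November has 30 days (105 left).
December has 31 days (74 left).
January has 31 days (43 left).
February has 28 days (15 left).
15 days into March → 15 March 2026.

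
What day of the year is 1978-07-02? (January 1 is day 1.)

Days in months before July: 31 + 28 + 31 + 30 + 31 + 30 = 181.
Plus 2 days into July → day 183.

183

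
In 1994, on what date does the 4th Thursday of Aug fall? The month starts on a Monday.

Aug 1994 begins on a Monday, so the first Thursday is Aug 4 (3 days later).
The 4th Thursday is 3 weeks later: 4 + 21 = 25.

Aug 25, 1994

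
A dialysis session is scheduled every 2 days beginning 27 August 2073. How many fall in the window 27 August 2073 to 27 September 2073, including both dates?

Occurrences land 2·i days after 27 August 2073 for i = 0, 1, 2, …
The window opens on the start date, so the first occurrence inside is #1 on 27 August 2073.
27 September 2073 is 31 days after the start; 31 ÷ 2 = 15 remainder 1. Last occurrence in the window: #16 on 26 September 2073.
Occurrences #1 through #16: 16 in total.

16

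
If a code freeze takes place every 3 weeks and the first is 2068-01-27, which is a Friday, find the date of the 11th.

2068-08-24

The 11th occurrence is 10 intervals after the first: 10 × 21 = 210 days after 2068-01-27.
January has 31 days — 4 days to the end of January leaves 206.
February has 29 days (177 left).
March has 31 days (146 left).
April has 30 days (116 left).
May has 31 days (85 left).
June has 30 days (55 left).
July has 31 days (24 left).
24 days into August → 2068-08-24.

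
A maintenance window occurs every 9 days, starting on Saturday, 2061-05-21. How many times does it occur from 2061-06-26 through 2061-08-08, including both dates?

Occurrences land 9·i days after 2061-05-21 for i = 0, 1, 2, …
2061-06-26 is 36 days after the start; 36 ÷ 9 = 4 remainder 0. First occurrence in the window: #5 on 2061-06-26 (4×9 = 36 days in).
2061-08-08 is 79 days after the start; 79 ÷ 9 = 8 remainder 7. Last occurrence in the window: #9 on 2061-08-01.
Occurrences #5 through #9: 5 in total.

5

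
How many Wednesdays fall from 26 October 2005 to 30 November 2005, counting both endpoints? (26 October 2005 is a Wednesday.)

26 October 2005 is a Wednesday; the first Wednesday on or after it is 26 October 2005.
From 26 October 2005 to 30 November 2005: 5 + 30 = 35 days (rest of October, November).
35 ÷ 7 = 5 full weeks with remainder 0, so 5 more Wednesdays after the first → 6.

6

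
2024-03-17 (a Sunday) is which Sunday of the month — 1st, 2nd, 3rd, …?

Day 17 falls in week ⌈17/7⌉ of the month.
Days 1–7 hold the 1st Sunday, 8–14 the 2nd, 15–21 the 3rd, 22–28 the 4th, 29–31 the 5th.
17 is in the range for the 3rd.

3rd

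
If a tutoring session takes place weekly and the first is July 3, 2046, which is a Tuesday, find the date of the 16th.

The 16th occurrence is 15 intervals after the first: 15 × 7 = 105 days after July 3, 2046.
July has 31 days — 28 days to the end of July leaves 77.
August has 31 days (46 left).
September has 30 days (16 left).
16 days into October → October 16, 2046.

October 16, 2046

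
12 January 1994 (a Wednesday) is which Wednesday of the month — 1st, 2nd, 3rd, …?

Day 12 falls in week ⌈12/7⌉ of the month.
Days 1–7 hold the 1st Wednesday, 8–14 the 2nd, 15–21 the 3rd, 22–28 the 4th, 29–31 the 5th.
12 is in the range for the 2nd.

2nd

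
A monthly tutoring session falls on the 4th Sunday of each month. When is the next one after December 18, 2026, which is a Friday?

December 2026 starts on a Tuesday; its first Sunday is the 6th, so the 4th Sunday is the 27th — December 27, 2026.
December 27, 2026 is after December 18, 2026, so that is the next one.

December 27, 2026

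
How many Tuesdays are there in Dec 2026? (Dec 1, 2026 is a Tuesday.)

Dec 1, 2026 is a Tuesday; the first Tuesday on or after it is Dec 1, 2026.
From Dec 1, 2026 to Dec 31, 2026 is 31 − 1 = 30 days.
30 ÷ 7 = 4 full weeks with remainder 2, so 4 more Tuesdays after the first → 5.

5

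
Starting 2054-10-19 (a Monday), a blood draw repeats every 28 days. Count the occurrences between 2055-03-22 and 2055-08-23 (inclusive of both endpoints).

Occurrences land 28·i days after 2054-10-19 for i = 0, 1, 2, …
2055-03-22 is 154 days after the start; 154 ÷ 28 = 5 remainder 14; since the remainder is 14, round up to i = 6. First occurrence in the window: #7 on 2055-04-05 (6×28 = 168 days in).
2055-08-23 is 308 days after the start; 308 ÷ 28 = 11 remainder 0. Last occurrence in the window: #12 on 2055-08-23.
Occurrences #7 through #12: 6 in total.

6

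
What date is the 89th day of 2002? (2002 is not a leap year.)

30 March 2002

January has 31 days (89 − 31 = 58 remain).
February has 28 days (58 − 28 = 30 remain).
30 into March → March 30.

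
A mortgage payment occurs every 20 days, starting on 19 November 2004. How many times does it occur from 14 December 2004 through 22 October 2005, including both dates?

15

Occurrences land 20·i days after 19 November 2004 for i = 0, 1, 2, …
14 December 2004 is 25 days after the start; 25 ÷ 20 = 1 remainder 5; since the remainder is 5, round up to i = 2. First occurrence in the window: #3 on 29 December 2004 (2×20 = 40 days in).
22 October 2005 is 337 days after the start; 337 ÷ 20 = 16 remainder 17. Last occurrence in the window: #17 on 5 October 2005.
Occurrences #3 through #17: 15 in total.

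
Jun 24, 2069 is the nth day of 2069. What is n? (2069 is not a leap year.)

Days in months before Jun: 31 + 28 + 31 + 30 + 31 = 151.
Plus 24 days into Jun → day 175.

175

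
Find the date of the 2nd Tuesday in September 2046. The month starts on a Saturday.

September 2046 begins on a Saturday, so the first Tuesday is September 4 (3 days later).
The 2nd Tuesday is 1 weeks later: 4 + 7 = 11.

September 11, 2046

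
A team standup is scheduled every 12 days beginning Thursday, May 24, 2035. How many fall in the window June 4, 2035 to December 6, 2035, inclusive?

Occurrences land 12·i days after May 24, 2035 for i = 0, 1, 2, …
June 4, 2035 is 11 days after the start; 11 ÷ 12 = 0 remainder 11; since the remainder is 11, round up to i = 1. First occurrence in the window: #2 on June 5, 2035 (1×12 = 12 days in).
December 6, 2035 is 196 days after the start; 196 ÷ 12 = 16 remainder 4. Last occurrence in the window: #17 on December 2, 2035.
Occurrences #2 through #17: 16 in total.

16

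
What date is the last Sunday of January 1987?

January 25, 1987

The first Sunday of January 1987 is January 4.
January 1987 has 31 days. Adding weeks: 4, 11, 18, 25 — the last one ≤ 31 is the 25th.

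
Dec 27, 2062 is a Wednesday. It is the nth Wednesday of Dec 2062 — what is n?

4th

Day 27 falls in week ⌈27/7⌉ of the month.
Days 1–7 hold the 1st Wednesday, 8–14 the 2nd, 15–21 the 3rd, 22–28 the 4th, 29–31 the 5th.
27 is in the range for the 4th.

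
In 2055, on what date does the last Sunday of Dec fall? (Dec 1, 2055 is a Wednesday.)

Dec 2055 begins on a Wednesday, so the first Sunday is Dec 5 (4 days later).
Dec 2055 has 31 days. Adding weeks: 5, 12, 19, 26 — the last one ≤ 31 is the 26th.

Dec 26, 2055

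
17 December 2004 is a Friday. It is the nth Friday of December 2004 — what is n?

Day 17 falls in week ⌈17/7⌉ of the month.
Days 1–7 hold the 1st Friday, 8–14 the 2nd, 15–21 the 3rd, 22–28 the 4th, 29–31 the 5th.
17 is in the range for the 3rd.

3rd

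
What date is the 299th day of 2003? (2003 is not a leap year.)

January has 31 days (299 − 31 = 268 remain).
February has 28 days (268 − 28 = 240 remain).
March has 31 days (240 − 31 = 209 remain).
April has 30 days (209 − 30 = 179 remain).
May has 31 days (179 − 31 = 148 remain).
June has 30 days (148 − 30 = 118 remain).
July has 31 days (118 − 31 = 87 remain).
August has 31 days (87 − 31 = 56 remain).
September has 30 days (56 − 30 = 26 remain).
26 into October → October 26.

October 26, 2003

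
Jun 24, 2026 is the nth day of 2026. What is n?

175

Days in months before Jun: 31 + 28 + 31 + 30 + 31 = 151.
Plus 24 days into Jun → day 175.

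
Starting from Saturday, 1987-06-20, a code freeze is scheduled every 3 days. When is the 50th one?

The 50th occurrence is 49 intervals after the first: 49 × 3 = 147 days after 1987-06-20.
June has 30 days — 10 days to the end of June leaves 137.
July has 31 days (106 left).
August has 31 days (75 left).
September has 30 days (45 left).
October has 31 days (14 left).
14 days into November → 1987-11-14.

1987-11-14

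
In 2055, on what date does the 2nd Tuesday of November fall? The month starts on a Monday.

November 9, 2055

November 2055 begins on a Monday, so the first Tuesday is November 2 (1 day later).
The 2nd Tuesday is 1 weeks later: 2 + 7 = 9.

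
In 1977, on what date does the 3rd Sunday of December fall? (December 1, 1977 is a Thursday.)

December 1977 begins on a Thursday, so the first Sunday is December 4 (3 days later).
The 3rd Sunday is 2 weeks later: 4 + 14 = 18.

December 18, 1977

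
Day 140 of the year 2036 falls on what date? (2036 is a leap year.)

January has 31 days (140 − 31 = 109 remain).
February has 29 days (109 − 29 = 80 remain).
March has 31 days (80 − 31 = 49 remain).
April has 30 days (49 − 30 = 19 remain).
19 into May → May 19.

19 May 2036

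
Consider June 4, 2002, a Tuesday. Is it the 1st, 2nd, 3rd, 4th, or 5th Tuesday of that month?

Day 4 falls in week ⌈4/7⌉ of the month.
Days 1–7 hold the 1st Tuesday, 8–14 the 2nd, 15–21 the 3rd, 22–28 the 4th, 29–31 the 5th.
4 is in the range for the 1st.

1st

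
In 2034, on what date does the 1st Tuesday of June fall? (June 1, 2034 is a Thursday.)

2034-06-06

June 2034 begins on a Thursday, so the first Tuesday is June 6 (5 days later).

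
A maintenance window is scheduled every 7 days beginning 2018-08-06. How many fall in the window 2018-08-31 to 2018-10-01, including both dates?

5

Occurrences land 7·i days after 2018-08-06 for i = 0, 1, 2, …
2018-08-31 is 25 days after the start; 25 ÷ 7 = 3 remainder 4; since the remainder is 4, round up to i = 4. First occurrence in the window: #5 on 2018-09-03 (4×7 = 28 days in).
2018-10-01 is 56 days after the start; 56 ÷ 7 = 8 remainder 0. Last occurrence in the window: #9 on 2018-10-01.
Occurrences #5 through #9: 5 in total.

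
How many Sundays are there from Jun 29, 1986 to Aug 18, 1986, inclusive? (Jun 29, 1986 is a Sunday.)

8

Jun 29, 1986 is a Sunday; the first Sunday on or after it is Jun 29, 1986.
From Jun 29, 1986 to Aug 18, 1986: 1 + 31 + 18 = 50 days (rest of Jun, Jul, Aug).
50 ÷ 7 = 7 full weeks with remainder 1, so 7 more Sundays after the first → 8.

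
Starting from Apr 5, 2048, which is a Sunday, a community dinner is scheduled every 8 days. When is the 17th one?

Aug 11, 2048

The 17th occurrence is 16 intervals after the first: 16 × 8 = 128 days after Apr 5, 2048.
Apr has 30 days — 25 days to the end of Apr leaves 103.
May has 31 days (72 left).
Jun has 30 days (42 left).
Jul has 31 days (11 left).
11 days into Aug → Aug 11, 2048.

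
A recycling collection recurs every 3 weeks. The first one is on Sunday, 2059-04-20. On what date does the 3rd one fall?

The 3rd occurrence is 2 intervals after the first: 2 × 21 = 42 days after 2059-04-20.
April has 30 days — 10 days to the end of April leaves 32.
May has 31 days (1 left).
1 day into June → 2059-06-01.

2059-06-01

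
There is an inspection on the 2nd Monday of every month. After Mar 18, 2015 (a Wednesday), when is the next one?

Apr 13, 2015

Mar 2015 starts on a Sunday; its first Monday is the 2nd, so the 2nd Monday is the 9th — Mar 9, 2015.
That is not after Mar 18, 2015, so look at Apr 2015.
Apr 2015 starts on a Wednesday; its first Monday is the 6th, so the 2nd Monday is the 13th — Apr 13, 2015.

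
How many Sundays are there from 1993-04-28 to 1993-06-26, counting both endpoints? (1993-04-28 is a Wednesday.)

1993-04-28 is a Wednesday; the first Sunday on or after it is 1993-05-02 (4 days later).
From 1993-05-02 to 1993-06-26: 29 + 26 = 55 days (rest of May, June).
55 ÷ 7 = 7 full weeks with remainder 6, so 7 more Sundays after the first → 8.

8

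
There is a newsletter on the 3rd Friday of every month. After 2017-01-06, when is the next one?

January 2017 starts on a Sunday; its first Friday is the 6th, so the 3rd Friday is the 20th — 2017-01-20.
2017-01-20 is after 2017-01-06, so that is the next one.

2017-01-20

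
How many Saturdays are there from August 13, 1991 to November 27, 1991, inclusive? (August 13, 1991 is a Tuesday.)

August 13, 1991 is a Tuesday; the first Saturday on or after it is August 17, 1991 (4 days later).
From August 17, 1991 to November 27, 1991: 14 + 30 + 31 + 27 = 102 days (rest of August, September, October, November).
102 ÷ 7 = 14 full weeks with remainder 4, so 14 more Saturdays after the first → 15.

15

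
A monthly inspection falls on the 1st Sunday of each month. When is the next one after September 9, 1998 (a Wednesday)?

September 1998 starts on a Tuesday, so its 1st Sunday is September 6, 1998 (5 days in).
That is not after September 9, 1998, so look at October 1998.
October 1998 starts on a Thursday, so its 1st Sunday is October 4, 1998 (3 days in).

October 4, 1998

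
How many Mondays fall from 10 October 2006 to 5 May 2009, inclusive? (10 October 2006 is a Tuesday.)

10 October 2006 is a Tuesday; the first Monday on or after it is 16 October 2006 (6 days later).
From 16 October 2006 to 5 May 2009: 76 + 365 + 366 + 125 = 932 days (rest of 2006, 2007, 2008, to 5 May 2009 in 2009).
932 ÷ 7 = 133 full weeks with remainder 1, so 133 more Mondays after the first → 134.

134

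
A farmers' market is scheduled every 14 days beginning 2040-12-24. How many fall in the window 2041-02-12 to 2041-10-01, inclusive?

17

Occurrences land 14·i days after 2040-12-24 for i = 0, 1, 2, …
2041-02-12 is 50 days after the start; 50 ÷ 14 = 3 remainder 8; since the remainder is 8, round up to i = 4. First occurrence in the window: #5 on 2041-02-18 (4×14 = 56 days in).
2041-10-01 is 281 days after the start; 281 ÷ 14 = 20 remainder 1. Last occurrence in the window: #21 on 2041-09-30.
Occurrences #5 through #21: 17 in total.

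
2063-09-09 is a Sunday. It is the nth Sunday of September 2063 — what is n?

Day 9 falls in week ⌈9/7⌉ of the month.
Days 1–7 hold the 1st Sunday, 8–14 the 2nd, 15–21 the 3rd, 22–28 the 4th, 29–31 the 5th.
9 is in the range for the 2nd.

2nd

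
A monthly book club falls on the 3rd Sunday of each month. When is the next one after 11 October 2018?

October 2018 starts on a Monday; its first Sunday is the 7th, so the 3rd Sunday is the 21st — 21 October 2018.
21 October 2018 is after 11 October 2018, so that is the next one.

21 October 2018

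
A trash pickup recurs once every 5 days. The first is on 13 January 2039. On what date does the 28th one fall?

The 28th occurrence is 27 intervals after the first: 27 × 5 = 135 days after 13 January 2039.
January has 31 days — 18 days to the end of January leaves 117.
February has 28 days (89 left).
March has 31 days (58 left).
April has 30 days (28 left).
28 days into May → 28 May 2039.

28 May 2039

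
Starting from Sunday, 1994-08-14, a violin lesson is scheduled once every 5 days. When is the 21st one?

1994-11-22

The 21st occurrence is 20 intervals after the first: 20 × 5 = 100 days after 1994-08-14.
August has 31 days — 17 days to the end of August leaves 83.
September has 30 days (53 left).
October has 31 days (22 left).
22 days into November → 1994-11-22.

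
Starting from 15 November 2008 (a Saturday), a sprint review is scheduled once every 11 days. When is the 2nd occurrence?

The 2nd occurrence is 1 interval after the first: 1 × 11 = 11 days after 15 November 2008.
11 days later is 26 November 2008.

26 November 2008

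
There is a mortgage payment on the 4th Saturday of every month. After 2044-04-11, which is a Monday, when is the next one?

April 2044 starts on a Friday; its first Saturday is the 2nd, so the 4th Saturday is the 23rd — 2044-04-23.
2044-04-23 is after 2044-04-11, so that is the next one.

2044-04-23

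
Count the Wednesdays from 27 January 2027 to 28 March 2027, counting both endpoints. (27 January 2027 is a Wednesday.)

27 January 2027 is a Wednesday; the first Wednesday on or after it is 27 January 2027.
From 27 January 2027 to 28 March 2027: 4 + 28 + 28 = 60 days (rest of January, February, March).
60 ÷ 7 = 8 full weeks with remainder 4, so 8 more Wednesdays after the first → 9.

9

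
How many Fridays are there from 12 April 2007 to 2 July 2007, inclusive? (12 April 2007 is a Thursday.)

12 April 2007 is a Thursday; the first Friday on or after it is 13 April 2007 (1 day later).
From 13 April 2007 to 2 July 2007: 17 + 31 + 30 + 2 = 80 days (rest of April, May, June, July).
80 ÷ 7 = 11 full weeks with remainder 3, so 11 more Fridays after the first → 12.

12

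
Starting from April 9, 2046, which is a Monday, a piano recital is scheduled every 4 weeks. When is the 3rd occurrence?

The 3rd occurrence is 2 intervals after the first: 2 × 28 = 56 days after April 9, 2046.
April has 30 days — 21 days to the end of April leaves 35.
May has 31 days (4 left).
4 days into June → June 4, 2046.

June 4, 2046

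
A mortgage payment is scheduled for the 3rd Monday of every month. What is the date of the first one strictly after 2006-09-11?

September 2006 starts on a Friday; its first Monday is the 4th, so the 3rd Monday is the 18th — 2006-09-18.
2006-09-18 is after 2006-09-11, so that is the next one.

2006-09-18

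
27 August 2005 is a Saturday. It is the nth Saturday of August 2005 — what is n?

Day 27 falls in week ⌈27/7⌉ of the month.
Days 1–7 hold the 1st Saturday, 8–14 the 2nd, 15–21 the 3rd, 22–28 the 4th, 29–31 the 5th.
27 is in the range for the 4th.

4th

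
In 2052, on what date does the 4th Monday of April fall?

April 2052 begins on a Monday, so the first Monday is April 1.
The 4th Monday is 3 weeks later: 1 + 21 = 22.

2052-04-22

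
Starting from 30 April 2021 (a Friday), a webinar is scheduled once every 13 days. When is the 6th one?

4 July 2021

The 6th occurrence is 5 intervals after the first: 5 × 13 = 65 days after 30 April 2021.
April has 30 days — 0 days to the end of April leaves 65.
May has 31 days (34 left).
June has 30 days (4 left).
4 days into July → 4 July 2021.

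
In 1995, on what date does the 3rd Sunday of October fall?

15 October 1995

October 1995 begins on a Sunday, so the first Sunday is October 1.
The 3rd Sunday is 2 weeks later: 1 + 14 = 15.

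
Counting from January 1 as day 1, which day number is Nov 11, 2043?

315

Days in months before Nov: 31 + 28 + 31 + 30 + 31 + 30 + 31 + 31 + 30 + 31 = 304.
Plus 11 days into Nov → day 315.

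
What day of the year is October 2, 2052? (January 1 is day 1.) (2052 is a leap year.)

Days in months before October: 31 + 29 + 31 + 30 + 31 + 30 + 31 + 31 + 30 = 274.
Plus 2 days into October → day 276.

276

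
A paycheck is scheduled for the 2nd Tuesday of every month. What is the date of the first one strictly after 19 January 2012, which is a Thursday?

14 February 2012

January 2012 starts on a Sunday; its first Tuesday is the 3rd, so the 2nd Tuesday is the 10th — 10 January 2012.
That is not after 19 January 2012, so look at February 2012.
February 2012 starts on a Wednesday; its first Tuesday is the 7th, so the 2nd Tuesday is the 14th — 14 February 2012.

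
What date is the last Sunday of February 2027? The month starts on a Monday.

28 February 2027

February 2027 begins on a Monday, so the first Sunday is February 7 (6 days later).
February 2027 has 28 days. Adding weeks: 7, 14, 21, 28 — the last one ≤ 28 is the 28th.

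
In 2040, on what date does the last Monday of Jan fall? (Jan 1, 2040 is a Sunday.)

Jan 30, 2040

Jan 2040 begins on a Sunday, so the first Monday is Jan 2 (1 day later).
Jan 2040 has 31 days. Adding weeks: 2, 9, 16, 23, 30 — the last one ≤ 31 is the 30th.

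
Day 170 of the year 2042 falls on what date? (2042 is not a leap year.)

2042-06-19

January has 31 days (170 − 31 = 139 remain).
February has 28 days (139 − 28 = 111 remain).
March has 31 days (111 − 31 = 80 remain).
April has 30 days (80 − 30 = 50 remain).
May has 31 days (50 − 31 = 19 remain).
19 into June → June 19.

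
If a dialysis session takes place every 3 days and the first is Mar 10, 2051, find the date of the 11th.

Apr 9, 2051

The 11th occurrence is 10 intervals after the first: 10 × 3 = 30 days after Mar 10, 2051.
Mar has 31 days — 21 days to the end of Mar leaves 9.
9 days into Apr → Apr 9, 2051.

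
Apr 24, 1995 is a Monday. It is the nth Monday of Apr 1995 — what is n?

Day 24 falls in week ⌈24/7⌉ of the month.
Days 1–7 hold the 1st Monday, 8–14 the 2nd, 15–21 the 3rd, 22–28 the 4th, 29–31 the 5th.
24 is in the range for the 4th.

4th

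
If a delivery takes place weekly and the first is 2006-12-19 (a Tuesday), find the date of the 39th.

2007-09-11

The 39th occurrence is 38 intervals after the first: 38 × 7 = 266 days after 2006-12-19.
December has 31 days — 12 days to the end of December leaves 254.
January has 31 days (223 left).
February has 28 days (195 left).
March has 31 days (164 left).
April has 30 days (134 left).
May has 31 days (103 left).
June has 30 days (73 left).
July has 31 days (42 left).
August has 31 days (11 left).
11 days into September → 2007-09-11.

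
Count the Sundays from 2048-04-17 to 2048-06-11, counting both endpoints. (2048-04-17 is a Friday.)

8

2048-04-17 is a Friday; the first Sunday on or after it is 2048-04-19 (2 days later).
From 2048-04-19 to 2048-06-11: 11 + 31 + 11 = 53 days (rest of April, May, June).
53 ÷ 7 = 7 full weeks with remainder 4, so 7 more Sundays after the first → 8.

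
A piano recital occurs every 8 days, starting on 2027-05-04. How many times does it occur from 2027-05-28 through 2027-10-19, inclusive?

19

Occurrences land 8·i days after 2027-05-04 for i = 0, 1, 2, …
2027-05-28 is 24 days after the start; 24 ÷ 8 = 3 remainder 0. First occurrence in the window: #4 on 2027-05-28 (3×8 = 24 days in).
2027-10-19 is 168 days after the start; 168 ÷ 8 = 21 remainder 0. Last occurrence in the window: #22 on 2027-10-19.
Occurrences #4 through #22: 19 in total.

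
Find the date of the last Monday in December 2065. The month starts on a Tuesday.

December 28, 2065

December 2065 begins on a Tuesday, so the first Monday is December 7 (6 days later).
December 2065 has 31 days. Adding weeks: 7, 14, 21, 28 — the last one ≤ 31 is the 28th.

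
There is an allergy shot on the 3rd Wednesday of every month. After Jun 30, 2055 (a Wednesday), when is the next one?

Jun 2055 starts on a Tuesday; its first Wednesday is the 2nd, so the 3rd Wednesday is the 16th — Jun 16, 2055.
That is not after Jun 30, 2055, so look at Jul 2055.
Jul 2055 starts on a Thursday; its first Wednesday is the 7th, so the 3rd Wednesday is the 21st — Jul 21, 2055.

Jul 21, 2055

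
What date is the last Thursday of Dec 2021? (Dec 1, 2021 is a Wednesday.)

Dec 30, 2021

Dec 2021 begins on a Wednesday, so the first Thursday is Dec 2 (1 day later).
Dec 2021 has 31 days. Adding weeks: 2, 9, 16, 23, 30 — the last one ≤ 31 is the 30th.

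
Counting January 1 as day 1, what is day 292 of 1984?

January has 31 days (292 − 31 = 261 remain).
February has 29 days (261 − 29 = 232 remain).
March has 31 days (232 − 31 = 201 remain).
April has 30 days (201 − 30 = 171 remain).
May has 31 days (171 − 31 = 140 remain).
June has 30 days (140 − 30 = 110 remain).
July has 31 days (110 − 31 = 79 remain).
August has 31 days (79 − 31 = 48 remain).
September has 30 days (48 − 30 = 18 remain).
18 into October → October 18.

18 October 1984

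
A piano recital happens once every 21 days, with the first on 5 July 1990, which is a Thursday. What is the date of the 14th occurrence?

4 April 1991

The 14th occurrence is 13 intervals after the first: 13 × 21 = 273 days after 5 July 1990.
July has 31 days — 26 days to the end of July leaves 247.
August has 31 days (216 left).
September has 30 days (186 left).
October has 31 days (155 left).
November has 30 days (125 left).
December has 31 days (94 left).
January has 31 days (63 left).
February has 28 days (35 left).
March has 31 days (4 left).
4 days into April → 4 April 1991.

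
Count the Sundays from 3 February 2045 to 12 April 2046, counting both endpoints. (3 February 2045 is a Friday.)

3 February 2045 is a Friday; the first Sunday on or after it is 5 February 2045 (2 days later).
From 5 February 2045 to 12 April 2046: 329 + 102 = 431 days (rest of 2045, to 12 April 2046 in 2046).
431 ÷ 7 = 61 full weeks with remainder 4, so 61 more Sundays after the first → 62.

62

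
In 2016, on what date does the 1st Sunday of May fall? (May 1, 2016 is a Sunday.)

May 1, 2016

May 2016 begins on a Sunday, so the first Sunday is May 1.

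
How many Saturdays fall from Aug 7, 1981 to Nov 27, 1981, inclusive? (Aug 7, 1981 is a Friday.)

Aug 7, 1981 is a Friday; the first Saturday on or after it is Aug 8, 1981 (1 day later).
From Aug 8, 1981 to Nov 27, 1981: 23 + 30 + 31 + 27 = 111 days (rest of Aug, Sep, Oct, Nov).
111 ÷ 7 = 15 full weeks with remainder 6, so 15 more Saturdays after the first → 16.

16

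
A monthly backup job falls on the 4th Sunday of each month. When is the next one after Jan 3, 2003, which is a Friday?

Jan 2003 starts on a Wednesday; its first Sunday is the 5th, so the 4th Sunday is the 26th — Jan 26, 2003.
Jan 26, 2003 is after Jan 3, 2003, so that is the next one.

Jan 26, 2003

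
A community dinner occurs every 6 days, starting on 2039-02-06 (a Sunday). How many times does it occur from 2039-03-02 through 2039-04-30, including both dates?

10

Occurrences land 6·i days after 2039-02-06 for i = 0, 1, 2, …
2039-03-02 is 24 days after the start; 24 ÷ 6 = 4 remainder 0. First occurrence in the window: #5 on 2039-03-02 (4×6 = 24 days in).
2039-04-30 is 83 days after the start; 83 ÷ 6 = 13 remainder 5. Last occurrence in the window: #14 on 2039-04-25.
Occurrences #5 through #14: 10 in total.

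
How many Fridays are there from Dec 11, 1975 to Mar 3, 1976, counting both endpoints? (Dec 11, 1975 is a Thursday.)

Dec 11, 1975 is a Thursday; the first Friday on or after it is Dec 12, 1975 (1 day later).
From Dec 12, 1975 to Mar 3, 1976: 19 + 31 + 29 + 3 = 82 days (rest of Dec, Jan, Feb, Mar).
82 ÷ 7 = 11 full weeks with remainder 5, so 11 more Fridays after the first → 12.

12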